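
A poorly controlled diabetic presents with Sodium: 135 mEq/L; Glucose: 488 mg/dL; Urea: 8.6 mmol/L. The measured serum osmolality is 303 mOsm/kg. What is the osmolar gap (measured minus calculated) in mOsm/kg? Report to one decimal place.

-2.7 mOsm/kg

Calculated osmolality = 2·Na + glucose/18 + urea
= 2·135 + 488/18 + 8.6
= 270 + 27.11 + 8.60
= 305.71 mOsm/kg ≈ 305.7 mOsm/kg
Osmolar gap = measured − calculated = 303 − 305.7 = -2.7 mOsm/kg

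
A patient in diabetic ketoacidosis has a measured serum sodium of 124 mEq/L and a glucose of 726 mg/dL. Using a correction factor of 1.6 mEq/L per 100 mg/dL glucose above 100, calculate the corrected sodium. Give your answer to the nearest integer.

Corrected Na = measured Na + 1.6 · (glucose − 100)/100
= 124 + 1.6 · (726 − 100)/100
= 124 + 10
= 134 mEq/L

134 mEq/L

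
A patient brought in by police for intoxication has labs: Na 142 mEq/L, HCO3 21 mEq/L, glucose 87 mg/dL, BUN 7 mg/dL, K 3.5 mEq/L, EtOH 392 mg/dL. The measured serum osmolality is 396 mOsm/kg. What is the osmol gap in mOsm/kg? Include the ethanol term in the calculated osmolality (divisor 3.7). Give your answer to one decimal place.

Calculated osmolality = 2·Na + glucose/18 + BUN/2.8 + ethanol/3.7
= 2·142 + 87/18 + 7/2.8 + 392/3.7
= 284 + 4.83 + 2.50 + 105.95
= 397.28 mOsm/kg ≈ 397.3 mOsm/kg
Osmolar gap = measured − calculated = 396 − 397.3 = -1.3 mOsm/kg

-1.3 mOsm/kg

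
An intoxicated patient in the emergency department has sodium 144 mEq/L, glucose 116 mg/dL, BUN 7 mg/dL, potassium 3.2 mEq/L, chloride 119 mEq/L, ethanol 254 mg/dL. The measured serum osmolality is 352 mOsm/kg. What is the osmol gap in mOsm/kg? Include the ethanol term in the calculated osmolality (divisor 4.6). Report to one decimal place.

Calculated osmolality = 2·Na + glucose/18 + BUN/2.8 + ethanol/4.6
= 2·144 + 116/18 + 7/2.8 + 254/4.6
= 288 + 6.44 + 2.50 + 55.22
= 352.16 mOsm/kg ≈ 352.2 mOsm/kg
Osmolar gap = measured − calculated = 352 − 352.2 = -0.2 mOsm/kg

-0.2 mOsm/kg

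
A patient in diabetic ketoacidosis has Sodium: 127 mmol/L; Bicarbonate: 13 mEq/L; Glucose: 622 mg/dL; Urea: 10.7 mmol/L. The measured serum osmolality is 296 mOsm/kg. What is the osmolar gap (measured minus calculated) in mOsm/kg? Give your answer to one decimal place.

Calculated osmolality = 2·Na + glucose/18 + urea
= 2·127 + 622/18 + 10.7
= 254 + 34.56 + 10.70
= 299.26 mOsm/kg ≈ 299.3 mOsm/kg
Osmolar gap = measured − calculated = 296 − 299.3 = -3.3 mOsm/kg

-3.3 mOsm/kg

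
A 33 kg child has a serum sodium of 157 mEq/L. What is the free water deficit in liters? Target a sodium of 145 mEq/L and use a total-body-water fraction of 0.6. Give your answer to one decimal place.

1.6 L

TBW = 0.6 · 33 = 19.8 L
Free water deficit = TBW · (Na/145 − 1)
= 19.8 · (157/145 − 1)
= 19.8 · 0.0828
= 1.64 L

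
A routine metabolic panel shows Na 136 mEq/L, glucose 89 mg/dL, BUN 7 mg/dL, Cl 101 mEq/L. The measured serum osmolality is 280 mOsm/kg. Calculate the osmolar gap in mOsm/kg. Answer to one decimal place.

0.6 mOsm/kg

Calculated osmolality = 2·Na + glucose/18 + BUN/2.8
= 2·136 + 89/18 + 7/2.8
= 272 + 4.94 + 2.50
= 279.44 mOsm/kg ≈ 279.4 mOsm/kg
Osmolar gap = measured − calculated = 280 − 279.4 = 0.6 mOsm/kg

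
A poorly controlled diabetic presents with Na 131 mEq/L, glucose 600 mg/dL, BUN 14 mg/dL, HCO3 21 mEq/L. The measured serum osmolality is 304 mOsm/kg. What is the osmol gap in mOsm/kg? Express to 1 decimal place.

Calculated osmolality = 2·Na + glucose/18 + BUN/2.8
= 2·131 + 600/18 + 14/2.8
= 262 + 33.33 + 5
= 300.33 mOsm/kg ≈ 300.3 mOsm/kg
Osmolar gap = measured − calculated = 304 − 300.3 = 3.7 mOsm/kg

3.7 mOsm/kg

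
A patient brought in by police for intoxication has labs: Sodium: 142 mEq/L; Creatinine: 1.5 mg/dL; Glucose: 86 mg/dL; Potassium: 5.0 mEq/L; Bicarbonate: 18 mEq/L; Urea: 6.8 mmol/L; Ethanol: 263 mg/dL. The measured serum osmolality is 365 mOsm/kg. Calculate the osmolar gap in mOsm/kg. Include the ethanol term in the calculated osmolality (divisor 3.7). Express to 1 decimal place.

-1.7 mOsm/kg

Calculated osmolality = 2·Na + glucose/18 + urea + ethanol/3.7
= 2·142 + 86/18 + 6.8 + 263/3.7
= 284 + 4.78 + 6.80 + 71.08
= 366.66 mOsm/kg ≈ 366.7 mOsm/kg
Osmolar gap = measured − calculated = 365 − 366.7 = -1.7 mOsm/kg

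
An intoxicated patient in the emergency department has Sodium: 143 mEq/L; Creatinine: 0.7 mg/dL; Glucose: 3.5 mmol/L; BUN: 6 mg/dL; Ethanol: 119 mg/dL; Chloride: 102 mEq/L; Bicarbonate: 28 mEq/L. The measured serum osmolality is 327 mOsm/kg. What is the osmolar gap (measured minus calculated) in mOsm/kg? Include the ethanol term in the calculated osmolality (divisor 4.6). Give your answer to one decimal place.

Calculated osmolality = 2·Na + glucose + BUN/2.8 + ethanol/4.6
= 2·143 + 3.5 + 6/2.8 + 119/4.6
= 286 + 3.50 + 2.14 + 25.87
= 317.51 mOsm/kg ≈ 317.5 mOsm/kg
Osmolar gap = measured − calculated = 327 − 317.5 = 9.5 mOsm/kg

9.5 mOsm/kg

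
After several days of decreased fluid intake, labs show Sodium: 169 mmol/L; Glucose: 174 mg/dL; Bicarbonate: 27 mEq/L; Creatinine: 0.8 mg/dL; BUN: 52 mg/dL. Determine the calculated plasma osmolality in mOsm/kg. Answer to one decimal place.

Calculated osmolality = 2·Na + glucose/18 + BUN/2.8
= 2·169 + 174/18 + 52/2.8
= 338 + 9.67 + 18.57
= 366.24 mOsm/kg

366.2 mOsm/kg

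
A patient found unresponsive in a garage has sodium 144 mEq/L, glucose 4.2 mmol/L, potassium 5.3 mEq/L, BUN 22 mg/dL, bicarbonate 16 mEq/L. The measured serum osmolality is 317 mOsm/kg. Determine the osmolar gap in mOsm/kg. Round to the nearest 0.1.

Calculated osmolality = 2·Na + glucose + BUN/2.8
= 2·144 + 4.2 + 22/2.8
= 288 + 4.20 + 7.86
= 300.06 mOsm/kg ≈ 300.1 mOsm/kg
Osmolar gap = measured − calculated = 317 − 300.1 = 16.9 mOsm/kg

16.9 mOsm/kg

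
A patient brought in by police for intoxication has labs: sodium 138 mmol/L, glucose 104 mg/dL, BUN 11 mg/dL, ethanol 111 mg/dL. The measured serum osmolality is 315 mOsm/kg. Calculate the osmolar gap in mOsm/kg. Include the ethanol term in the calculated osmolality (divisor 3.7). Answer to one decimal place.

Calculated osmolality = 2·Na + glucose/18 + BUN/2.8 + ethanol/3.7
= 2·138 + 104/18 + 11/2.8 + 111/3.7
= 276 + 5.78 + 3.93 + 30
= 315.71 mOsm/kg ≈ 315.7 mOsm/kg
Osmolar gap = measured − calculated = 315 − 315.7 = -0.7 mOsm/kg

-0.7 mOsm/kg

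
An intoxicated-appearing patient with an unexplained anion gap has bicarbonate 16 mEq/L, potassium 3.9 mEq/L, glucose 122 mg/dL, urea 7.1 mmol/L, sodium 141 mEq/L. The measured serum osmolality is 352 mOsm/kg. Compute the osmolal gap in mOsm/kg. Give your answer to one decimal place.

Calculated osmolality = 2·Na + glucose/18 + urea
= 2·141 + 122/18 + 7.1
= 282 + 6.78 + 7.10
= 295.88 mOsm/kg ≈ 295.9 mOsm/kg
Osmolar gap = measured − calculated = 352 − 295.9 = 56.1 mOsm/kg

56.1 mOsm/kg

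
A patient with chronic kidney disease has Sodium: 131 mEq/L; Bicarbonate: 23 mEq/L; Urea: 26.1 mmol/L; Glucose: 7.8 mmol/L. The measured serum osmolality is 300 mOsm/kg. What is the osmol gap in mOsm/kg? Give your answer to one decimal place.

Calculated osmolality = 2·Na + glucose + urea
= 2·131 + 7.8 + 26.1
= 262 + 7.80 + 26.10
= 295.9 mOsm/kg ≈ 295.9 mOsm/kg
Osmolar gap = measured − calculated = 300 − 295.9 = 4.1 mOsm/kg

4.1 mOsm/kg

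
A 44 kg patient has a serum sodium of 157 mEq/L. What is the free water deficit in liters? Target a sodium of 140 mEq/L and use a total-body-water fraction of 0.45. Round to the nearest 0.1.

2.4 L

TBW = 0.45 · 44 = 19.8 L
Free water deficit = TBW · (Na/140 − 1)
= 19.8 · (157/140 − 1)
= 19.8 · 0.1214
= 2.4 L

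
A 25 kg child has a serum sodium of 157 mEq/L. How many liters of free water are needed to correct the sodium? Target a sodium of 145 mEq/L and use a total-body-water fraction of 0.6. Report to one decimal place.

TBW = 0.6 · 25 = 15 L
Free water deficit = TBW · (Na/145 − 1)
= 15 · (157/145 − 1)
= 15 · 0.0828
= 1.24 L

1.2 L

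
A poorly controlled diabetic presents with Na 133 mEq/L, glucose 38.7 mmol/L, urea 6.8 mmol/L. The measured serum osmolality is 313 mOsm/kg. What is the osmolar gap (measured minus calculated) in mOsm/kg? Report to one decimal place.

1.5 mOsm/kg

Calculated osmolality = 2·Na + glucose + urea
= 2·133 + 38.7 + 6.8
= 266 + 38.70 + 6.80
= 311.5 mOsm/kg ≈ 311.5 mOsm/kg
Osmolar gap = measured − calculated = 313 − 311.5 = 1.5 mOsm/kg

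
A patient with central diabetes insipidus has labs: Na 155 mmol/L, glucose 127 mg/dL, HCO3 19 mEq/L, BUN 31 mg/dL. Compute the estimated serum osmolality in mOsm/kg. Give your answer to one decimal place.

Calculated osmolality = 2·Na + glucose/18 + BUN/2.8
= 2·155 + 127/18 + 31/2.8
= 310 + 7.06 + 11.07
= 328.13 mOsm/kg

328.1 mOsm/kg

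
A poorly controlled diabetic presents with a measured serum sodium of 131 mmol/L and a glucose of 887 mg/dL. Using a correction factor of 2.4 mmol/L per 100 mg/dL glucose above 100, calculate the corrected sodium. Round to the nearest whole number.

Corrected Na = measured Na + 2.4 · (glucose − 100)/100
= 131 + 2.4 · (887 − 100)/100
= 131 + 18.9
= 149.9 mmol/L

150 mmol/L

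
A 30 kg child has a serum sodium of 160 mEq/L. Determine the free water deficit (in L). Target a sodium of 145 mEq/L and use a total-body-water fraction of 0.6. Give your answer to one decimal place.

1.9 L

TBW = 0.6 · 30 = 18 L
Free water deficit = TBW · (Na/145 − 1)
= 18 · (160/145 − 1)
= 18 · 0.1034
= 1.86 L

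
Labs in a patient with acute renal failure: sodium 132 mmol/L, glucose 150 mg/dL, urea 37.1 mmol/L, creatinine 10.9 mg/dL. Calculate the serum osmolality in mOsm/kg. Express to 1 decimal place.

Calculated osmolality = 2·Na + glucose/18 + urea
= 2·132 + 150/18 + 37.1
= 264 + 8.33 + 37.10
= 309.43 mOsm/kg

309.4 mOsm/kg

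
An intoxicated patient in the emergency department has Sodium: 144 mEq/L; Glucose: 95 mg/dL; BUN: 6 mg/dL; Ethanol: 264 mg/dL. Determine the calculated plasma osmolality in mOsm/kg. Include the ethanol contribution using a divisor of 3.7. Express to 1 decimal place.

Calculated osmolality = 2·Na + glucose/18 + BUN/2.8 + ethanol/3.7
= 2·144 + 95/18 + 6/2.8 + 264/3.7
= 288 + 5.28 + 2.14 + 71.35
= 366.77 mOsm/kg

366.8 mOsm/kg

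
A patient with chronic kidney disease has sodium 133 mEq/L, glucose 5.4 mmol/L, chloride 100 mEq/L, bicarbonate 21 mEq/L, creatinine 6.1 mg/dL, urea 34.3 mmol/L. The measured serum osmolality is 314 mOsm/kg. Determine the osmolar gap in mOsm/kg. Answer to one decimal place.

8.3 mOsm/kg

Calculated osmolality = 2·Na + glucose + urea
= 2·133 + 5.4 + 34.3
= 266 + 5.40 + 34.30
= 305.7 mOsm/kg ≈ 305.7 mOsm/kg
Osmolar gap = measured − calculated = 314 − 305.7 = 8.3 mOsm/kg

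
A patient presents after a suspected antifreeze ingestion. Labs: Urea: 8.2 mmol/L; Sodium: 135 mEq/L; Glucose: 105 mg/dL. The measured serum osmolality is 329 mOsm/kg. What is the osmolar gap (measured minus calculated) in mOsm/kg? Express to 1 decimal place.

45.0 mOsm/kg

Calculated osmolality = 2·Na + glucose/18 + urea
= 2·135 + 105/18 + 8.2
= 270 + 5.83 + 8.20
= 284.03 mOsm/kg ≈ 284.0 mOsm/kg
Osmolar gap = measured − calculated = 329 − 284.0 = 45.0 mOsm/kg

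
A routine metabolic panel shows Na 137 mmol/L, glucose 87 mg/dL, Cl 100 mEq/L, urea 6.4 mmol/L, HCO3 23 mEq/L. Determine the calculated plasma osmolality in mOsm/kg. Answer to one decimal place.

285.2 mOsm/kg

Calculated osmolality = 2·Na + glucose/18 + urea
= 2·137 + 87/18 + 6.4
= 274 + 4.83 + 6.40
= 285.23 mOsm/kg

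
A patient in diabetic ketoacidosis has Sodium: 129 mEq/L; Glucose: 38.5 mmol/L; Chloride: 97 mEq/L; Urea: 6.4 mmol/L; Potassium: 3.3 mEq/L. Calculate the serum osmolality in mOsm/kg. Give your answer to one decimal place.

Calculated osmolality = 2·Na + glucose + urea
= 2·129 + 38.5 + 6.4
= 258 + 38.50 + 6.40
= 302.9 mOsm/kg

302.9 mOsm/kg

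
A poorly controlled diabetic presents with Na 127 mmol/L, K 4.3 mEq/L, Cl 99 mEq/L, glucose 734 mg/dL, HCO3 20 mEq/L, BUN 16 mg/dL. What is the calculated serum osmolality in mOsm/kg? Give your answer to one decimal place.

Calculated osmolality = 2·Na + glucose/18 + BUN/2.8
= 2·127 + 734/18 + 16/2.8
= 254 + 40.78 + 5.71
= 300.49 mOsm/kg

300.5 mOsm/kg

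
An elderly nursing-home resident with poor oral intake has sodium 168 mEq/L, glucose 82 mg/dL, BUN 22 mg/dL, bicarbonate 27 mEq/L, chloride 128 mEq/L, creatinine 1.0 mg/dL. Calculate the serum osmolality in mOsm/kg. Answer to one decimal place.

Calculated osmolality = 2·Na + glucose/18 + BUN/2.8
= 2·168 + 82/18 + 22/2.8
= 336 + 4.56 + 7.86
= 348.42 mOsm/kg

348.4 mOsm/kg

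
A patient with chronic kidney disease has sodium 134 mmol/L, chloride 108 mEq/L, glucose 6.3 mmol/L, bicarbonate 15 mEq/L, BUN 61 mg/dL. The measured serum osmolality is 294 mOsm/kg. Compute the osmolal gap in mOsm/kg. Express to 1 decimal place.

-2.1 mOsm/kg

Calculated osmolality = 2·Na + glucose + BUN/2.8
= 2·134 + 6.3 + 61/2.8
= 268 + 6.30 + 21.79
= 296.09 mOsm/kg ≈ 296.1 mOsm/kg
Osmolar gap = measured − calculated = 294 − 296.1 = -2.1 mOsm/kg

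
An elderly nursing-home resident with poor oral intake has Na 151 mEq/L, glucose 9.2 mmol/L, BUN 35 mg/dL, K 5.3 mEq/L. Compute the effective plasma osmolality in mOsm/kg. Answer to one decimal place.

Effective osmolality excludes urea (freely permeant across cell membranes):
2·Na + glucose
= 2·151 + 9.2
= 302 + 9.2
= 311.2 mOsm/kg

311.2 mOsm/kg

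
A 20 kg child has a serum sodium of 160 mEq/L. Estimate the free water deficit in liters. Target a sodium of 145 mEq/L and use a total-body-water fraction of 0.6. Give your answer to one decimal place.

1.2 L

TBW = 0.6 · 20 = 12 L
Free water deficit = TBW · (Na/145 − 1)
= 12 · (160/145 − 1)
= 12 · 0.1034
= 1.24 L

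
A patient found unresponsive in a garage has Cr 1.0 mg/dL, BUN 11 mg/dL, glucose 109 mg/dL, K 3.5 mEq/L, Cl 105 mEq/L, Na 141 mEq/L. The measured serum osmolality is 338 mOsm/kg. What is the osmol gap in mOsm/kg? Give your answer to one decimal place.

46.0 mOsm/kg

Calculated osmolality = 2·Na + glucose/18 + BUN/2.8
= 2·141 + 109/18 + 11/2.8
= 282 + 6.06 + 3.93
= 291.99 mOsm/kg ≈ 292.0 mOsm/kg
Osmolar gap = measured − calculated = 338 − 292.0 = 46.0 mOsm/kg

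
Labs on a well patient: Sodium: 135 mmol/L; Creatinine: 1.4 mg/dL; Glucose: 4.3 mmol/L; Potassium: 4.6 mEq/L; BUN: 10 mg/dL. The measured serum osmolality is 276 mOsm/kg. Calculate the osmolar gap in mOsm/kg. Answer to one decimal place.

Calculated osmolality = 2·Na + glucose + BUN/2.8
= 2·135 + 4.3 + 10/2.8
= 270 + 4.30 + 3.57
= 277.87 mOsm/kg ≈ 277.9 mOsm/kg
Osmolar gap = measured − calculated = 276 − 277.9 = -1.9 mOsm/kg

-1.9 mOsm/kg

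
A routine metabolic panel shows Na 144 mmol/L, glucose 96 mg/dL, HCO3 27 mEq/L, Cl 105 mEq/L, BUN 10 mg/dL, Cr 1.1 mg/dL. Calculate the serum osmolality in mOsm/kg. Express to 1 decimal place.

Calculated osmolality = 2·Na + glucose/18 + BUN/2.8
= 2·144 + 96/18 + 10/2.8
= 288 + 5.33 + 3.57
= 296.9 mOsm/kg

296.9 mOsm/kg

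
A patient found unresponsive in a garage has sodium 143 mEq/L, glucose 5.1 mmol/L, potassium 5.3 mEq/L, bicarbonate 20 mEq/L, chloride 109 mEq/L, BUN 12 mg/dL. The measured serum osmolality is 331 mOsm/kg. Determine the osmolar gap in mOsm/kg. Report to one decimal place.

Calculated osmolality = 2·Na + glucose + BUN/2.8
= 2·143 + 5.1 + 12/2.8
= 286 + 5.10 + 4.29
= 295.39 mOsm/kg ≈ 295.4 mOsm/kg
Osmolar gap = measured − calculated = 331 − 295.4 = 35.6 mOsm/kg

35.6 mOsm/kg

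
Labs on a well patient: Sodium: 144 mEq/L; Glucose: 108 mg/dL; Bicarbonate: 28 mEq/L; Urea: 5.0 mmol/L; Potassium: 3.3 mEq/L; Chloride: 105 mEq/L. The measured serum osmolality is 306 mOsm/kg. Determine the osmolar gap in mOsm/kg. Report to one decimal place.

7.0 mOsm/kg

Calculated osmolality = 2·Na + glucose/18 + urea
= 2·144 + 108/18 + 5
= 288 + 6 + 5
= 299 mOsm/kg ≈ 299.0 mOsm/kg
Osmolar gap = measured − calculated = 306 − 299.0 = 7.0 mOsm/kg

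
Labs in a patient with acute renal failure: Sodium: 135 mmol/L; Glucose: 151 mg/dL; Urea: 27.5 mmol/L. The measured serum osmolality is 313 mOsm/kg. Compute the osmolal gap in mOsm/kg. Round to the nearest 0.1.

Calculated osmolality = 2·Na + glucose/18 + urea
= 2·135 + 151/18 + 27.5
= 270 + 8.39 + 27.50
= 305.89 mOsm/kg ≈ 305.9 mOsm/kg
Osmolar gap = measured − calculated = 313 − 305.9 = 7.1 mOsm/kg

7.1 mOsm/kg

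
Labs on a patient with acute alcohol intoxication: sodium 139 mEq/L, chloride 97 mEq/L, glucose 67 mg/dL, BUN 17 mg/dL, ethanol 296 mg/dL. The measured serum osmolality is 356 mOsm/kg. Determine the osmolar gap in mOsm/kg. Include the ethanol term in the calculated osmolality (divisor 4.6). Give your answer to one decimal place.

Calculated osmolality = 2·Na + glucose/18 + BUN/2.8 + ethanol/4.6
= 2·139 + 67/18 + 17/2.8 + 296/4.6
= 278 + 3.72 + 6.07 + 64.35
= 352.14 mOsm/kg ≈ 352.1 mOsm/kg
Osmolar gap = measured − calculated = 356 − 352.1 = 3.9 mOsm/kg

3.9 mOsm/kg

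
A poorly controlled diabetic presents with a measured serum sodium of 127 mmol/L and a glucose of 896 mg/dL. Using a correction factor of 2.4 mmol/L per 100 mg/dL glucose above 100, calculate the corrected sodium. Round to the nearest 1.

Corrected Na = measured Na + 2.4 · (glucose − 100)/100
= 127 + 2.4 · (896 − 100)/100
= 127 + 19.1
= 146.1 mmol/L

146 mmol/L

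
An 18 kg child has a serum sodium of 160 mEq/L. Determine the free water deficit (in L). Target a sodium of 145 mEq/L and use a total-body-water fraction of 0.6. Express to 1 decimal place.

1.1 L

TBW = 0.6 · 18 = 10.8 L
Free water deficit = TBW · (Na/145 − 1)
= 10.8 · (160/145 − 1)
= 10.8 · 0.1034
= 1.12 L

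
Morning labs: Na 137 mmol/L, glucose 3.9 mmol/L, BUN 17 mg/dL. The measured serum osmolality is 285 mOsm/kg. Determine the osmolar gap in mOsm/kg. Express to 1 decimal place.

Calculated osmolality = 2·Na + glucose + BUN/2.8
= 2·137 + 3.9 + 17/2.8
= 274 + 3.90 + 6.07
= 283.97 mOsm/kg ≈ 284.0 mOsm/kg
Osmolar gap = measured − calculated = 285 − 284.0 = 1.0 mOsm/kg

1.0 mOsm/kg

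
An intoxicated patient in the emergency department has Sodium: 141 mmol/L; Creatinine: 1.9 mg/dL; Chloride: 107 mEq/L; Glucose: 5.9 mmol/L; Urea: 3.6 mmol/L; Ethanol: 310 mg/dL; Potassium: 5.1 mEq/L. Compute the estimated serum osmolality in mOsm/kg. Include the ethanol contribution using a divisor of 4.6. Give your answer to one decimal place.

Calculated osmolality = 2·Na + glucose + urea + ethanol/4.6
= 2·141 + 5.9 + 3.6 + 310/4.6
= 282 + 5.90 + 3.60 + 67.39
= 358.89 mOsm/kg

358.9 mOsm/kg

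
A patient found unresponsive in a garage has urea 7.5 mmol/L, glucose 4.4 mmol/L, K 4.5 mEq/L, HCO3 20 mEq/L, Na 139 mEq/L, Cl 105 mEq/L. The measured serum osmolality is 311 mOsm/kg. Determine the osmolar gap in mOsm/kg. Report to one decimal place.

21.1 mOsm/kg

Calculated osmolality = 2·Na + glucose + urea
= 2·139 + 4.4 + 7.5
= 278 + 4.40 + 7.50
= 289.9 mOsm/kg ≈ 289.9 mOsm/kg
Osmolar gap = measured − calculated = 311 − 289.9 = 21.1 mOsm/kg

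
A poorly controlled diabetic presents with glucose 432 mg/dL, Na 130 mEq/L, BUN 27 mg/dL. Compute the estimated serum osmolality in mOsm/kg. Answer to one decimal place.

Calculated osmolality = 2·Na + glucose/18 + BUN/2.8
= 2·130 + 432/18 + 27/2.8
= 260 + 24 + 9.64
= 293.64 mOsm/kg

293.6 mOsm/kg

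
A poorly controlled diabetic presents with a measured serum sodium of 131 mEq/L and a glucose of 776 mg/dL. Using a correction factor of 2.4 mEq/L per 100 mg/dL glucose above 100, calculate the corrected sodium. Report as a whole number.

Corrected Na = measured Na + 2.4 · (glucose − 100)/100
= 131 + 2.4 · (776 − 100)/100
= 131 + 16.2
= 147.2 mEq/L

147 mEq/L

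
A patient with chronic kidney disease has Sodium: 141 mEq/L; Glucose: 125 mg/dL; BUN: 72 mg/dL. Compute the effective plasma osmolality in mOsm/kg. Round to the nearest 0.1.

288.9 mOsm/kg

Effective osmolality excludes urea (freely permeant across cell membranes):
2·Na + glucose/18
= 2·141 + 125/18
= 282 + 6.94
= 288.94 mOsm/kg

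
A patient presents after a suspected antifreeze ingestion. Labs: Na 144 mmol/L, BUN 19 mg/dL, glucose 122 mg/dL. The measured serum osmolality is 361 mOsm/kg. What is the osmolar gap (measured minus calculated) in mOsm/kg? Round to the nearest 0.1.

Calculated osmolality = 2·Na + glucose/18 + BUN/2.8
= 2·144 + 122/18 + 19/2.8
= 288 + 6.78 + 6.79
= 301.57 mOsm/kg ≈ 301.6 mOsm/kg
Osmolar gap = measured − calculated = 361 − 301.6 = 59.4 mOsm/kg

59.4 mOsm/kg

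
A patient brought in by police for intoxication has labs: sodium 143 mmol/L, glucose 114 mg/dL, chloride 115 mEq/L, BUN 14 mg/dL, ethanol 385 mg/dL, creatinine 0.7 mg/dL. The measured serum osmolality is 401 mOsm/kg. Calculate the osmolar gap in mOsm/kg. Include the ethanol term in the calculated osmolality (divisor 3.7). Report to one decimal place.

Calculated osmolality = 2·Na + glucose/18 + BUN/2.8 + ethanol/3.7
= 2·143 + 114/18 + 14/2.8 + 385/3.7
= 286 + 6.33 + 5 + 104.05
= 401.38 mOsm/kg ≈ 401.4 mOsm/kg
Osmolar gap = measured − calculated = 401 − 401.4 = -0.4 mOsm/kg

-0.4 mOsm/kg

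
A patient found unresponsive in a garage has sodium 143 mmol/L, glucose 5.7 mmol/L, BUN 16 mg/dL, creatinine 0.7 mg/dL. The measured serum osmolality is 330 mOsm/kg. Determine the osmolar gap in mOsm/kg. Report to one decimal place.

Calculated osmolality = 2·Na + glucose + BUN/2.8
= 2·143 + 5.7 + 16/2.8
= 286 + 5.70 + 5.71
= 297.41 mOsm/kg ≈ 297.4 mOsm/kg
Osmolar gap = measured − calculated = 330 − 297.4 = 32.6 mOsm/kg

32.6 mOsm/kg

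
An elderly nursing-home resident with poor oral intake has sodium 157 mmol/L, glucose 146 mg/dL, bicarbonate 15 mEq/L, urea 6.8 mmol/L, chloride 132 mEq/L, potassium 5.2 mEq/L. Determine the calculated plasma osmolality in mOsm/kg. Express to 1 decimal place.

328.9 mOsm/kg

Calculated osmolality = 2·Na + glucose/18 + urea
= 2·157 + 146/18 + 6.8
= 314 + 8.11 + 6.80
= 328.91 mOsm/kg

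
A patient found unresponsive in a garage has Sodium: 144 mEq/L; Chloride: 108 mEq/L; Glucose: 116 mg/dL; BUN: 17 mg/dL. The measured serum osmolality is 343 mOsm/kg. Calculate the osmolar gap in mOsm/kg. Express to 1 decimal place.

42.5 mOsm/kg

Calculated osmolality = 2·Na + glucose/18 + BUN/2.8
= 2·144 + 116/18 + 17/2.8
= 288 + 6.44 + 6.07
= 300.51 mOsm/kg ≈ 300.5 mOsm/kg
Osmolar gap = measured − calculated = 343 − 300.5 = 42.5 mOsm/kg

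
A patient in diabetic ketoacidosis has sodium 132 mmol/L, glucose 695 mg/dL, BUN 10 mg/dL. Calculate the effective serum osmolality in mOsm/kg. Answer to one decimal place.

302.6 mOsm/kg

Effective osmolality excludes urea (freely permeant across cell membranes):
2·Na + glucose/18
= 2·132 + 695/18
= 264 + 38.61
= 302.61 mOsm/kg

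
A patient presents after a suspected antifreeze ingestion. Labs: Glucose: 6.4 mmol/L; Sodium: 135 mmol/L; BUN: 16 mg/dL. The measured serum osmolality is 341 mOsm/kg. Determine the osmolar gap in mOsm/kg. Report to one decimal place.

Calculated osmolality = 2·Na + glucose + BUN/2.8
= 2·135 + 6.4 + 16/2.8
= 270 + 6.40 + 5.71
= 282.11 mOsm/kg ≈ 282.1 mOsm/kg
Osmolar gap = measured − calculated = 341 − 282.1 = 58.9 mOsm/kg

58.9 mOsm/kg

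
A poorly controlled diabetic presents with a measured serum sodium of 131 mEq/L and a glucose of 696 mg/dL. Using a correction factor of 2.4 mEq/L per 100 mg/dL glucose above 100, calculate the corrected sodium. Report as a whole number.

145 mEq/L

Corrected Na = measured Na + 2.4 · (glucose − 100)/100
= 131 + 2.4 · (696 − 100)/100
= 131 + 14.3
= 145.3 mEq/L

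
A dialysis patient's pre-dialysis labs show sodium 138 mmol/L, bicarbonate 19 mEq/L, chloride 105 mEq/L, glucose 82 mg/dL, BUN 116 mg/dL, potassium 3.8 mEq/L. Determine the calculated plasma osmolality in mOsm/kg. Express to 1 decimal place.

322.0 mOsm/kg

Calculated osmolality = 2·Na + glucose/18 + BUN/2.8
= 2·138 + 82/18 + 116/2.8
= 276 + 4.56 + 41.43
= 321.99 mOsm/kg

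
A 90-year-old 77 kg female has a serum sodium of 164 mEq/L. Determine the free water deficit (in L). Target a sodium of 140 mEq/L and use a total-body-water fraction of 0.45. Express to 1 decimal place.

TBW = 0.45 · 77 = 34.65 L
Free water deficit = TBW · (Na/140 − 1)
= 34.65 · (164/140 − 1)
= 34.65 · 0.1714
= 5.94 L

5.9 L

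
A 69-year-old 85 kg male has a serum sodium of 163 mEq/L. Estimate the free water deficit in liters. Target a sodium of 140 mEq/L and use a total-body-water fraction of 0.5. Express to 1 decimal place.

TBW = 0.5 · 85 = 42.5 L
Free water deficit = TBW · (Na/140 − 1)
= 42.5 · (163/140 − 1)
= 42.5 · 0.1643
= 6.98 L

7.0 L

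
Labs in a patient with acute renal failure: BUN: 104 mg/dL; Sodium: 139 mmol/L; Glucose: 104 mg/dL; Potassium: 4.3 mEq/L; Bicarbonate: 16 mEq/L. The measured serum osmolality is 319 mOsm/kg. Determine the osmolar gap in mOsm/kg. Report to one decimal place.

Calculated osmolality = 2·Na + glucose/18 + BUN/2.8
= 2·139 + 104/18 + 104/2.8
= 278 + 5.78 + 37.14
= 320.92 mOsm/kg ≈ 320.9 mOsm/kg
Osmolar gap = measured − calculated = 319 − 320.9 = -1.9 mOsm/kg

-1.9 mOsm/kg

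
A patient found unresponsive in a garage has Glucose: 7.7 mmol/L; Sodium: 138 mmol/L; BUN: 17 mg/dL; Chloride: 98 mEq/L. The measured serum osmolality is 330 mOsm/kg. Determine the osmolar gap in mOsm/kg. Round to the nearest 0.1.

Calculated osmolality = 2·Na + glucose + BUN/2.8
= 2·138 + 7.7 + 17/2.8
= 276 + 7.70 + 6.07
= 289.77 mOsm/kg ≈ 289.8 mOsm/kg
Osmolar gap = measured − calculated = 330 − 289.8 = 40.2 mOsm/kg

40.2 mOsm/kg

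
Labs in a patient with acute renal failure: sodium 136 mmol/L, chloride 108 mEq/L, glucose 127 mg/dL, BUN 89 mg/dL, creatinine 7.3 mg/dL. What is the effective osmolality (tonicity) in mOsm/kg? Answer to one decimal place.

Effective osmolality excludes urea (freely permeant across cell membranes):
2·Na + glucose/18
= 2·136 + 127/18
= 272 + 7.06
= 279.06 mOsm/kg

279.1 mOsm/kg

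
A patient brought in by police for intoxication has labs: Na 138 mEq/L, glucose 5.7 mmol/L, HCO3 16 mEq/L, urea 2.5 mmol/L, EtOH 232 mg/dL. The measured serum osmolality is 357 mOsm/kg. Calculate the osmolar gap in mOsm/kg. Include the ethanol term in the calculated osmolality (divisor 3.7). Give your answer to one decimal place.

10.1 mOsm/kg

Calculated osmolality = 2·Na + glucose + urea + ethanol/3.7
= 2·138 + 5.7 + 2.5 + 232/3.7
= 276 + 5.70 + 2.50 + 62.70
= 346.9 mOsm/kg ≈ 346.9 mOsm/kg
Osmolar gap = measured − calculated = 357 − 346.9 = 10.1 mOsm/kg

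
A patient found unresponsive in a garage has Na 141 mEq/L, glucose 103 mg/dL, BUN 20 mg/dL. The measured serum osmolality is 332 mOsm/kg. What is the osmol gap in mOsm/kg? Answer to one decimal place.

37.1 mOsm/kg

Calculated osmolality = 2·Na + glucose/18 + BUN/2.8
= 2·141 + 103/18 + 20/2.8
= 282 + 5.72 + 7.14
= 294.86 mOsm/kg ≈ 294.9 mOsm/kg
Osmolar gap = measured − calculated = 332 − 294.9 = 37.1 mOsm/kg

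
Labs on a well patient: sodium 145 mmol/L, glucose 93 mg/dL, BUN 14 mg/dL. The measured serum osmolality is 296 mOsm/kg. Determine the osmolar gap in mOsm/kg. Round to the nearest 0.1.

Calculated osmolality = 2·Na + glucose/18 + BUN/2.8
= 2·145 + 93/18 + 14/2.8
= 290 + 5.17 + 5
= 300.17 mOsm/kg ≈ 300.2 mOsm/kg
Osmolar gap = measured − calculated = 296 − 300.2 = -4.2 mOsm/kg

-4.2 mOsm/kg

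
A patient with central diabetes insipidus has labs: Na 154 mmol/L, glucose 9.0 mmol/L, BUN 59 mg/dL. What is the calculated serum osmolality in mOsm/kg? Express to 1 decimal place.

338.1 mOsm/kg

Calculated osmolality = 2·Na + glucose + BUN/2.8
= 2·154 + 9 + 59/2.8
= 308 + 9 + 21.07
= 338.07 mOsm/kg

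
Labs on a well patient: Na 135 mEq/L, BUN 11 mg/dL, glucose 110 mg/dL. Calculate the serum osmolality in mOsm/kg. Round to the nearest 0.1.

280.0 mOsm/kg

Calculated osmolality = 2·Na + glucose/18 + BUN/2.8
= 2·135 + 110/18 + 11/2.8
= 270 + 6.11 + 3.93
= 280.04 mOsm/kg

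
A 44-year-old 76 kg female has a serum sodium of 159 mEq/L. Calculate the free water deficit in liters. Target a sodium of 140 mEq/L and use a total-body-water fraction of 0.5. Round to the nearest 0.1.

TBW = 0.5 · 76 = 38 L
Free water deficit = TBW · (Na/140 − 1)
= 38 · (159/140 − 1)
= 38 · 0.1357
= 5.16 L

5.2 L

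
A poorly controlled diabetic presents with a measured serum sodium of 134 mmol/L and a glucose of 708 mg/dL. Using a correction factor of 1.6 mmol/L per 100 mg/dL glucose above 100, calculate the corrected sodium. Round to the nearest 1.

144 mmol/L

Corrected Na = measured Na + 1.6 · (glucose − 100)/100
= 134 + 1.6 · (708 − 100)/100
= 134 + 9.7
= 143.7 mmol/L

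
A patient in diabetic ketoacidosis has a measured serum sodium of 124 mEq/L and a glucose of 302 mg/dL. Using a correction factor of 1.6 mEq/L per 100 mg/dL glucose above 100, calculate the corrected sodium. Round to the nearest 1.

Corrected Na = measured Na + 1.6 · (glucose − 100)/100
= 124 + 1.6 · (302 − 100)/100
= 124 + 3.2
= 127.2 mEq/L

127 mEq/L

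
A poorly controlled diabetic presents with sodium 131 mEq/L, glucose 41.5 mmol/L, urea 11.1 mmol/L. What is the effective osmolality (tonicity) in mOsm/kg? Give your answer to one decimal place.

Effective osmolality excludes urea (freely permeant across cell membranes):
2·Na + glucose
= 2·131 + 41.5
= 262 + 41.5
= 303.5 mOsm/kg

303.5 mOsm/kg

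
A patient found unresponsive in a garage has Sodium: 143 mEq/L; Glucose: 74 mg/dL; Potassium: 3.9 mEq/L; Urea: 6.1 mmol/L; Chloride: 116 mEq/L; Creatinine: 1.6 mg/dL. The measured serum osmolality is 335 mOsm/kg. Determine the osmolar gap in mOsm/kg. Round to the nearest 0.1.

38.8 mOsm/kg

Calculated osmolality = 2·Na + glucose/18 + urea
= 2·143 + 74/18 + 6.1
= 286 + 4.11 + 6.10
= 296.21 mOsm/kg ≈ 296.2 mOsm/kg
Osmolar gap = measured − calculated = 335 − 296.2 = 38.8 mOsm/kg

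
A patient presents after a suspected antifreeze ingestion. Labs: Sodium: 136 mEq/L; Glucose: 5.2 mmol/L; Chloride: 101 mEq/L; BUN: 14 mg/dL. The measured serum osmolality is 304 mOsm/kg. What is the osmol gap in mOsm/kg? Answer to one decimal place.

21.8 mOsm/kg

Calculated osmolality = 2·Na + glucose + BUN/2.8
= 2·136 + 5.2 + 14/2.8
= 272 + 5.20 + 5
= 282.2 mOsm/kg ≈ 282.2 mOsm/kg
Osmolar gap = measured − calculated = 304 − 282.2 = 21.8 mOsm/kg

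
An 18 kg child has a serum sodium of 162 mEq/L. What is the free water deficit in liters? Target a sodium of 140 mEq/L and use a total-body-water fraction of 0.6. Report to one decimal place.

1.7 L

TBW = 0.6 · 18 = 10.8 L
Free water deficit = TBW · (Na/140 − 1)
= 10.8 · (162/140 − 1)
= 10.8 · 0.1571
= 1.7 L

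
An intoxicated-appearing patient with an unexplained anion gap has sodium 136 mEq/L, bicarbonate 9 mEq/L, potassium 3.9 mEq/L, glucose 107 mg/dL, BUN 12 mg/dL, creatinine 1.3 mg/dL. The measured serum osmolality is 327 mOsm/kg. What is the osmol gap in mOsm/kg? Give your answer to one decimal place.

44.8 mOsm/kg

Calculated osmolality = 2·Na + glucose/18 + BUN/2.8
= 2·136 + 107/18 + 12/2.8
= 272 + 5.94 + 4.29
= 282.23 mOsm/kg ≈ 282.2 mOsm/kg
Osmolar gap = measured − calculated = 327 − 282.2 = 44.8 mOsm/kg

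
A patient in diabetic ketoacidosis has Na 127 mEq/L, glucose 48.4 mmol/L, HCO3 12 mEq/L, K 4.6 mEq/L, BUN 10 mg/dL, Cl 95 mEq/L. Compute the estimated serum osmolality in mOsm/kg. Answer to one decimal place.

306.0 mOsm/kg

Calculated osmolality = 2·Na + glucose + BUN/2.8
= 2·127 + 48.4 + 10/2.8
= 254 + 48.40 + 3.57
= 305.97 mOsm/kg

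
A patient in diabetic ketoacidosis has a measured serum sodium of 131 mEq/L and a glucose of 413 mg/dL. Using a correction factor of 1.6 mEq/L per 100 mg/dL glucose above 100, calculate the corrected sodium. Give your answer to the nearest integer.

136 mEq/L

Corrected Na = measured Na + 1.6 · (glucose − 100)/100
= 131 + 1.6 · (413 − 100)/100
= 131 + 5
= 136 mEq/L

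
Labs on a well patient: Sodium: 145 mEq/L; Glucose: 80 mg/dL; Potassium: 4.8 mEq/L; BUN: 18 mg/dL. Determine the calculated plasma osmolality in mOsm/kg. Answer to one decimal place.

300.9 mOsm/kg

Calculated osmolality = 2·Na + glucose/18 + BUN/2.8
= 2·145 + 80/18 + 18/2.8
= 290 + 4.44 + 6.43
= 300.87 mOsm/kg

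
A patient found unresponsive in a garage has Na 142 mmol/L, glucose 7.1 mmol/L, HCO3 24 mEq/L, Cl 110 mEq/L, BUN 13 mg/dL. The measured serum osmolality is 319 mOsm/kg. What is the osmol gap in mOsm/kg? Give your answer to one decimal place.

Calculated osmolality = 2·Na + glucose + BUN/2.8
= 2·142 + 7.1 + 13/2.8
= 284 + 7.10 + 4.64
= 295.74 mOsm/kg ≈ 295.7 mOsm/kg
Osmolar gap = measured − calculated = 319 − 295.7 = 23.3 mOsm/kg

23.3 mOsm/kg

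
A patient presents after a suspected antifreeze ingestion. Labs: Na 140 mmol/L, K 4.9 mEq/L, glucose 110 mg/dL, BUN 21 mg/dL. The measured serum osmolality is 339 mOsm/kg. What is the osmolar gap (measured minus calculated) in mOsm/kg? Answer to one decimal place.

Calculated osmolality = 2·Na + glucose/18 + BUN/2.8
= 2·140 + 110/18 + 21/2.8
= 280 + 6.11 + 7.50
= 293.61 mOsm/kg ≈ 293.6 mOsm/kg
Osmolar gap = measured − calculated = 339 − 293.6 = 45.4 mOsm/kg

45.4 mOsm/kg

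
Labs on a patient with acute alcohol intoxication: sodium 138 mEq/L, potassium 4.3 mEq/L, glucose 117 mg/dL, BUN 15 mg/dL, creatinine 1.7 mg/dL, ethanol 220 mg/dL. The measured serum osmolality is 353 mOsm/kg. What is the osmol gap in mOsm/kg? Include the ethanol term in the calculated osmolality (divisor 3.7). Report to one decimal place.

5.7 mOsm/kg

Calculated osmolality = 2·Na + glucose/18 + BUN/2.8 + ethanol/3.7
= 2·138 + 117/18 + 15/2.8 + 220/3.7
= 276 + 6.50 + 5.36 + 59.46
= 347.32 mOsm/kg ≈ 347.3 mOsm/kg
Osmolar gap = measured − calculated = 353 − 347.3 = 5.7 mOsm/kg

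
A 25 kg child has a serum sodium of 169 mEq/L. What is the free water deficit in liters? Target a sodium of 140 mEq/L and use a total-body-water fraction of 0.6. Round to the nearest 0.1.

3.1 L

TBW = 0.6 · 25 = 15 L
Free water deficit = TBW · (Na/140 − 1)
= 15 · (169/140 − 1)
= 15 · 0.2071
= 3.11 L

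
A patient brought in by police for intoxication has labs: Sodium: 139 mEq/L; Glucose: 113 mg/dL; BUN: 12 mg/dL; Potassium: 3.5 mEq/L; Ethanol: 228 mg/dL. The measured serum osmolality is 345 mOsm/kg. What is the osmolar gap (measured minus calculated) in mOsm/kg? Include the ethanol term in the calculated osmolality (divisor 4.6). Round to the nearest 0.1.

6.9 mOsm/kg

Calculated osmolality = 2·Na + glucose/18 + BUN/2.8 + ethanol/4.6
= 2·139 + 113/18 + 12/2.8 + 228/4.6
= 278 + 6.28 + 4.29 + 49.57
= 338.14 mOsm/kg ≈ 338.1 mOsm/kg
Osmolar gap = measured − calculated = 345 − 338.1 = 6.9 mOsm/kg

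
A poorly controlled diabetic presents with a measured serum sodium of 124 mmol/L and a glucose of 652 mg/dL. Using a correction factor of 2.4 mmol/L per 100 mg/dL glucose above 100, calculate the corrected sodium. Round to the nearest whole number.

Corrected Na = measured Na + 2.4 · (glucose − 100)/100
= 124 + 2.4 · (652 − 100)/100
= 124 + 13.2
= 137.2 mmol/L

137 mmol/L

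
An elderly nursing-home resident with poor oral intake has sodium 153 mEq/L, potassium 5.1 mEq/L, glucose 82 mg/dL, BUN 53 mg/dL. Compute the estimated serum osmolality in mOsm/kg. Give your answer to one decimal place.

Calculated osmolality = 2·Na + glucose/18 + BUN/2.8
= 2·153 + 82/18 + 53/2.8
= 306 + 4.56 + 18.93
= 329.49 mOsm/kg

329.5 mOsm/kg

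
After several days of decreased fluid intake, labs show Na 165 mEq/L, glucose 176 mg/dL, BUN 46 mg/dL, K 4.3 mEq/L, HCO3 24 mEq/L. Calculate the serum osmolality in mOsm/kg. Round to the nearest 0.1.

356.2 mOsm/kg

Calculated osmolality = 2·Na + glucose/18 + BUN/2.8
= 2·165 + 176/18 + 46/2.8
= 330 + 9.78 + 16.43
= 356.21 mOsm/kg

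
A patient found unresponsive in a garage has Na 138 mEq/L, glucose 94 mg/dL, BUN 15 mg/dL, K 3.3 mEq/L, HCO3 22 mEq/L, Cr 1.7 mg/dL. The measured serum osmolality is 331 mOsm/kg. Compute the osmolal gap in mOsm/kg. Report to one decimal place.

Calculated osmolality = 2·Na + glucose/18 + BUN/2.8
= 2·138 + 94/18 + 15/2.8
= 276 + 5.22 + 5.36
= 286.58 mOsm/kg ≈ 286.6 mOsm/kg
Osmolar gap = measured − calculated = 331 − 286.6 = 44.4 mOsm/kg

44.4 mOsm/kg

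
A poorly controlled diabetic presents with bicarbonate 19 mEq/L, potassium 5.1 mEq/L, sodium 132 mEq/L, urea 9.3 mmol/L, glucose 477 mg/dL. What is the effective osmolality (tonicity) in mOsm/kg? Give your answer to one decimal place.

Effective osmolality excludes urea (freely permeant across cell membranes):
2·Na + glucose/18
= 2·132 + 477/18
= 264 + 26.5
= 290.5 mOsm/kg

290.5 mOsm/kg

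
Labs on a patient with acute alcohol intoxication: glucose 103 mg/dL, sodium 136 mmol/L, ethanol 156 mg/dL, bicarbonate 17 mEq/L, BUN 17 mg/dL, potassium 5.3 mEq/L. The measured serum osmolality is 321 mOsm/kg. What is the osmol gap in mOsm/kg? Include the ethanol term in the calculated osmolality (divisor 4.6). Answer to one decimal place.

3.3 mOsm/kg

Calculated osmolality = 2·Na + glucose/18 + BUN/2.8 + ethanol/4.6
= 2·136 + 103/18 + 17/2.8 + 156/4.6
= 272 + 5.72 + 6.07 + 33.91
= 317.7 mOsm/kg ≈ 317.7 mOsm/kg
Osmolar gap = measured − calculated = 321 − 317.7 = 3.3 mOsm/kg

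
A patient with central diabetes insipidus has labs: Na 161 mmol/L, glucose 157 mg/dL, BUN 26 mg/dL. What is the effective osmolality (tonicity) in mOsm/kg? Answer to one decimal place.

330.7 mOsm/kg

Effective osmolality excludes urea (freely permeant across cell membranes):
2·Na + glucose/18
= 2·161 + 157/18
= 322 + 8.72
= 330.72 mOsm/kg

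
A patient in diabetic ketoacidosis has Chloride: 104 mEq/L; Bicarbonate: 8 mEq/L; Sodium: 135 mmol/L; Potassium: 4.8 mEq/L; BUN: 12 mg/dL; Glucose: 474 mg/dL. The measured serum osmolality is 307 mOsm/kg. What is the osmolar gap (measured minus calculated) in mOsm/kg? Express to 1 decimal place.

Calculated osmolality = 2·Na + glucose/18 + BUN/2.8
= 2·135 + 474/18 + 12/2.8
= 270 + 26.33 + 4.29
= 300.62 mOsm/kg ≈ 300.6 mOsm/kg
Osmolar gap = measured − calculated = 307 − 300.6 = 6.4 mOsm/kg

6.4 mOsm/kg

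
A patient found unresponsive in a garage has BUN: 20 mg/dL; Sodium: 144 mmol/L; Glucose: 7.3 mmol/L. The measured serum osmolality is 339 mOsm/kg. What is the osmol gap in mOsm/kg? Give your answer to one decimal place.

Calculated osmolality = 2·Na + glucose + BUN/2.8
= 2·144 + 7.3 + 20/2.8
= 288 + 7.30 + 7.14
= 302.44 mOsm/kg ≈ 302.4 mOsm/kg
Osmolar gap = measured − calculated = 339 − 302.4 = 36.6 mOsm/kg

36.6 mOsm/kg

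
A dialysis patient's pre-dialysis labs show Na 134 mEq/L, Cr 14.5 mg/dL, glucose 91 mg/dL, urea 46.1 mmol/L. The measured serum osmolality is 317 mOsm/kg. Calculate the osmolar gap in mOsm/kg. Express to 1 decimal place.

Calculated osmolality = 2·Na + glucose/18 + urea
= 2·134 + 91/18 + 46.1
= 268 + 5.06 + 46.10
= 319.16 mOsm/kg ≈ 319.2 mOsm/kg
Osmolar gap = measured − calculated = 317 − 319.2 = -2.2 mOsm/kg

-2.2 mOsm/kg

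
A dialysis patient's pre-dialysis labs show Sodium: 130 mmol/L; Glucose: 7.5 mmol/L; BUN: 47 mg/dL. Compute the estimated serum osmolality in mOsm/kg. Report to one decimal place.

Calculated osmolality = 2·Na + glucose + BUN/2.8
= 2·130 + 7.5 + 47/2.8
= 260 + 7.50 + 16.79
= 284.29 mOsm/kg

284.3 mOsm/kg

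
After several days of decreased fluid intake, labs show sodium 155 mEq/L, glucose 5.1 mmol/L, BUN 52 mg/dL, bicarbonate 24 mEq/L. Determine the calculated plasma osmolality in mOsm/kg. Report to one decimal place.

333.7 mOsm/kg

Calculated osmolality = 2·Na + glucose + BUN/2.8
= 2·155 + 5.1 + 52/2.8
= 310 + 5.10 + 18.57
= 333.67 mOsm/kg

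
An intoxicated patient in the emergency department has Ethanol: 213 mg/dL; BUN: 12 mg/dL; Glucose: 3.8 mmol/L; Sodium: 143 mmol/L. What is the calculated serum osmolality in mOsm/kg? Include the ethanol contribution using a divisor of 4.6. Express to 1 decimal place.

Calculated osmolality = 2·Na + glucose + BUN/2.8 + ethanol/4.6
= 2·143 + 3.8 + 12/2.8 + 213/4.6
= 286 + 3.80 + 4.29 + 46.30
= 340.39 mOsm/kg

340.4 mOsm/kg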